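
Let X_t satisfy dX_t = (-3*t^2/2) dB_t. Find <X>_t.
<X>_t = 9*t^5/20

For an Itô process dX_t = a(t) dt + b(t) dB_t, the quadratic variation is <X>_t = int_0^t b(s)^2 ds (the drift term does not contribute). Here b(s) = -3*s^2/2, so
  b(s)^2 = 9*s^4/4.
Integrating from 0 to t:
  <X>_t = int_0^t (9*s^4/4) ds = 9*t^5/20.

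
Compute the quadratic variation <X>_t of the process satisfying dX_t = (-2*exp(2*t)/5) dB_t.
<X>_t = exp(4*t)/25 - 1/25

For an Itô process dX_t = a(t) dt + b(t) dB_t, the quadratic variation is <X>_t = int_0^t b(s)^2 ds (the drift term does not contribute). Here b(s) = -2*exp(2*s)/5, so
  b(s)^2 = 4*exp(4*s)/25.
Integrating from 0 to t:
  <X>_t = int_0^t (4*exp(4*s)/25) ds = exp(4*t)/25 - 1/25.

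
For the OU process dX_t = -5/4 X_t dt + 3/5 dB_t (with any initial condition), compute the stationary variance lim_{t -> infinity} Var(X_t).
lim Var(X_t) = 18/125

The OU SDE dX = -theta X dt + sigma dB admits the integrating factor exp(theta t): d(exp(theta t) X_t) = sigma exp(theta t) dB_t. Integrating from 0 to t gives X_t = x_0 * exp(-theta t) + sigma * int_0^t exp(-theta (t-s)) dB_s for any initial x_0. The Itô integral has variance (by the Itô isometry) sigma^2 * int_0^t exp(-2 theta (t - s)) ds = sigma^2 * (1 - exp(-2 theta t)) / (2 theta), independent of x_0.
With theta = 5/4, sigma = 3/5:
  Var(X_t) = (3/5)^2 * (1 - exp(-2*5/4 t)) / (2 * 5/4) = 18/125 - 18*exp(-5*t/2)/125.
As t -> infinity, exp(-2*5/4 t) -> 0, so the stationary variance is sigma^2 / (2 theta) = 18/125.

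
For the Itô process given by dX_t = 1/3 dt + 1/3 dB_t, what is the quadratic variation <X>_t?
<X>_t = t/9

For an Itô process dX_t = a(t) dt + b(t) dB_t, the quadratic variation is <X>_t = int_0^t b(s)^2 ds (the drift term does not contribute). Here b(s) = 1/3, so
  b(s)^2 = 1/9.
Integrating from 0 to t:
  <X>_t = int_0^t (1/9) ds = t/9.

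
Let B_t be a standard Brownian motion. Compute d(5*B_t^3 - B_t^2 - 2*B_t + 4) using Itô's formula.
d(5*B_t^3 - B_t^2 - 2*B_t + 4) = (15*B_t - 1) dt + (15*B_t^2 - 2*B_t - 2) dB_t

Itô's formula for f(B_t) gives d f(B_t) = f'(B_t) dB_t + (1/2) f''(B_t) dt. Compute derivatives of f(x) = 5*x^3 - x^2 - 2*x + 4:
  f'(x)  = 15*x^2 - 2*x - 2
  f''(x) = 30*x - 2
Substitute x = B_t and multiply the f'' term by 1/2:
  drift     = (1/2) * (30*x - 2) evaluated at B_t = 15*B_t - 1
  diffusion = (15*x^2 - 2*x - 2) evaluated at B_t = 15*B_t^2 - 2*B_t - 2
Therefore d(5*B_t^3 - B_t^2 - 2*B_t + 4) = (15*B_t - 1) dt + (15*B_t^2 - 2*B_t - 2) dB_t.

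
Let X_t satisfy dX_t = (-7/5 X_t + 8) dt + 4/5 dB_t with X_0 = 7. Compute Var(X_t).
Var(X_t) = 8/35 - 8*exp(-14*t/5)/35

The variance V(t) = Var(X_t) satisfies V'(t) = 2 a V(t) + c^2 with V(0) = 0 (drift coefficient is linear in X, diffusion is constant). With a = -7/5, c = 4/5, the solution is
  V(t) = (c^2 / (2 a)) * (exp(2 a t) - 1)
       = ((4/5)^2 / (2*(-7/5))) * (exp((-14/5) t) - 1)
       = 8/35 - 8*exp(-14*t/5)/35.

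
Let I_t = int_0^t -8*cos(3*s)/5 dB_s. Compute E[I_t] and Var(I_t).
E[I_t] = 0; Var(I_t) = 32*t/25 + 16*sin(6*t)/75

The Itô integral of a deterministic integrand f(s) has mean 0 because each increment f(s) * (B_{s+ds} - B_s) has mean 0. By the Itô isometry:
  Var( int_0^t f(s) dB_s ) = E[ (int_0^t f(s) dB_s)^2 ] = int_0^t f(s)^2 ds.
Here f(s) = -8*cos(3*s)/5, so f(s)^2 = 64*cos(3*s)^2/25. Integrate:
  int_0^t (64*cos(3*s)^2/25) ds = 32*t/25 + 16*sin(6*t)/75.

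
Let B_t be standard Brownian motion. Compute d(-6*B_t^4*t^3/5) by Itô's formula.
d(-6*B_t^4*t^3/5) = (18*B_t^2*t^2*(-B_t^2 - 2*t)/5) dt + (-24*B_t^3*t^3/5) dB_t

Itô's formula for f(t, x): d f(t, B_t) = (f_t + (1/2) f_xx) dt + f_x dB_t. Compute partials of f(t, x) = -6*t^3*x^4/5:
  f_t(t,x)  = -18*t^2*x^4/5
  f_x(t,x)  = -24*t^3*x^3/5
  f_xx(t,x) = -72*t^3*x^2/5
Assemble drift = f_t + (1/2) f_xx = 18*t^2*x^2*(-2*t - x^2)/5 and diffusion = f_x = -24*t^3*x^3/5. Substituting x = B_t:
  d(-6*B_t^4*t^3/5) = (18*B_t^2*t^2*(-B_t^2 - 2*t)/5) dt + (-24*B_t^3*t^3/5) dB_t.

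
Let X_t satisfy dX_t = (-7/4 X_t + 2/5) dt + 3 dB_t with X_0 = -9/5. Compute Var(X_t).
Var(X_t) = 18/7 - 18*exp(-7*t/2)/7

The variance V(t) = Var(X_t) satisfies V'(t) = 2 a V(t) + c^2 with V(0) = 0 (drift coefficient is linear in X, diffusion is constant). With a = -7/4, c = 3, the solution is
  V(t) = (c^2 / (2 a)) * (exp(2 a t) - 1)
       = (3^2 / (2*(-7/4))) * (exp((-7/2) t) - 1)
       = 18/7 - 18*exp(-7*t/2)/7.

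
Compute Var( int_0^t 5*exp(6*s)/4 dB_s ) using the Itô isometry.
Var = 25*exp(12*t)/192 - 25/192

The Itô integral of a deterministic integrand f(s) has mean 0 because each increment f(s) * (B_{s+ds} - B_s) has mean 0. By the Itô isometry:
  Var( int_0^t f(s) dB_s ) = E[ (int_0^t f(s) dB_s)^2 ] = int_0^t f(s)^2 ds.
Here f(s) = 5*exp(6*s)/4, so f(s)^2 = 25*exp(12*s)/16. Integrate:
  int_0^t (25*exp(12*s)/16) ds = 25*exp(12*t)/192 - 25/192.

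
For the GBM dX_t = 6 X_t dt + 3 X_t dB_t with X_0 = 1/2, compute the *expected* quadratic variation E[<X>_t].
E[<X>_t] = 3*exp(21*t)/28 - 3/28

<X>_t = int_0^t (3 * X_s)^2 ds. Taking expectation inside the integral: E[<X>_t] = 3^2 * int_0^t E[X_s^2] ds. For GBM, E[X_s^2] = x_0^2 * exp((2 mu + sigma^2) s). Integrating:
  E[<X>_t] = 3^2 * (1/2)^2 * (exp((2*6 + 3^2) t) - 1) / (2*6 + 3^2)
           = 3^2 * (1/2)^2 * (exp(21 t) - 1) / 21 = 3*exp(21*t)/28 - 3/28.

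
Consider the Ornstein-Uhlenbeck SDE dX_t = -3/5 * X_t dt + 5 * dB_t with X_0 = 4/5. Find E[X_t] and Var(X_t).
E[X_t] = 4*exp(-3*t/5)/5; Var(X_t) = 125/6 - 125*exp(-6*t/5)/6

The OU SDE dX = -theta X dt + sigma dB admits the integrating factor exp(theta t): d(exp(theta t) X_t) = sigma exp(theta t) dB_t. Integrating from 0 to t:
  X_t = x_0 * exp(-theta t) + sigma * int_0^t exp(-theta (t-s)) dB_s.
The Itô integral has mean 0 and (by the Itô isometry) variance sigma^2 * int_0^t exp(-2 theta (t - s)) ds = sigma^2 * (1 - exp(-2 theta t)) / (2 theta).
With theta = 3/5, sigma = 5, x_0 = 4/5:
  E[X_t] = 4/5 * exp(-3/5 t) = 4*exp(-3*t/5)/5
  Var(X_t) = (5)^2 * (1 - exp(-2*3/5 t)) / (2 * 3/5) = 125/6 - 125*exp(-6*t/5)/6.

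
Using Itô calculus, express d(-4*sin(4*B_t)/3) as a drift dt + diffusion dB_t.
d(-4*sin(4*B_t)/3) = (32*sin(4*B_t)/3) dt + (-16*cos(4*B_t)/3) dB_t

Itô's formula for f(B_t) gives d f(B_t) = f'(B_t) dB_t + (1/2) f''(B_t) dt. Compute derivatives of f(x) = -4*sin(4*x)/3:
  f'(x)  = -16*cos(4*x)/3
  f''(x) = 64*sin(4*x)/3
Substitute x = B_t and multiply the f'' term by 1/2:
  drift     = (1/2) * (64*sin(4*x)/3) evaluated at B_t = 32*sin(4*B_t)/3
  diffusion = (-16*cos(4*x)/3) evaluated at B_t = -16*cos(4*B_t)/3
Therefore d(-4*sin(4*B_t)/3) = (32*sin(4*B_t)/3) dt + (-16*cos(4*B_t)/3) dB_t.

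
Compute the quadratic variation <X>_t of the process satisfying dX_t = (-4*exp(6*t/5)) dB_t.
<X>_t = 20*exp(12*t/5)/3 - 20/3

For an Itô process dX_t = a(t) dt + b(t) dB_t, the quadratic variation is <X>_t = int_0^t b(s)^2 ds (the drift term does not contribute). Here b(s) = -4*exp(6*s/5), so
  b(s)^2 = 16*exp(12*s/5).
Integrating from 0 to t:
  <X>_t = int_0^t (16*exp(12*s/5)) ds = 20*exp(12*t/5)/3 - 20/3.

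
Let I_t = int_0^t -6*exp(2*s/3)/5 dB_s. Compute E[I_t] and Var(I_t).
E[I_t] = 0; Var(I_t) = 27*exp(4*t/3)/25 - 27/25

The Itô integral of a deterministic integrand f(s) has mean 0 because each increment f(s) * (B_{s+ds} - B_s) has mean 0. By the Itô isometry:
  Var( int_0^t f(s) dB_s ) = E[ (int_0^t f(s) dB_s)^2 ] = int_0^t f(s)^2 ds.
Here f(s) = -6*exp(2*s/3)/5, so f(s)^2 = 36*exp(4*s/3)/25. Integrate:
  int_0^t (36*exp(4*s/3)/25) ds = 27*exp(4*t/3)/25 - 27/25.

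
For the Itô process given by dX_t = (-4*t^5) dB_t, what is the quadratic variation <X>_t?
<X>_t = 16*t^11/11

For an Itô process dX_t = a(t) dt + b(t) dB_t, the quadratic variation is <X>_t = int_0^t b(s)^2 ds (the drift term does not contribute). Here b(s) = -4*s^5, so
  b(s)^2 = 16*s^10.
Integrating from 0 to t:
  <X>_t = int_0^t (16*s^10) ds = 16*t^11/11.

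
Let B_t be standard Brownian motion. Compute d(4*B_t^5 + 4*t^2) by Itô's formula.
d(4*B_t^5 + 4*t^2) = (40*B_t^3 + 8*t) dt + (20*B_t^4) dB_t

Itô's formula for f(t, x): d f(t, B_t) = (f_t + (1/2) f_xx) dt + f_x dB_t. Compute partials of f(t, x) = 4*t^2 + 4*x^5:
  f_t(t,x)  = 8*t
  f_x(t,x)  = 20*x^4
  f_xx(t,x) = 80*x^3
Assemble drift = f_t + (1/2) f_xx = 8*t + 40*x^3 and diffusion = f_x = 20*x^4. Substituting x = B_t:
  d(4*B_t^5 + 4*t^2) = (40*B_t^3 + 8*t) dt + (20*B_t^4) dB_t.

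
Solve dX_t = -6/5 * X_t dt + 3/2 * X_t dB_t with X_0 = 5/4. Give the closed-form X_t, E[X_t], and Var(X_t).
X_t = 5/4 * exp((-93/40) t + (3/2) B_t); E[X_t] = 5*exp(-6*t/5)/4; Var(X_t) = (25*exp(9*t/4) - 25)*exp(-12*t/5)/16

For GBM dX = mu X dt + sigma X dB with X_0 = x_0, apply Itô to Y = log X: dY = (mu - sigma^2/2) dt + sigma dB, so Y_t = log(x_0) + (mu - sigma^2/2) t + sigma B_t and hence X_t = x_0 * exp((mu - sigma^2/2) t + sigma B_t).
With mu = -6/5, sigma = 3/2, x_0 = 5/4, this gives:
  X_t = 5/4 * exp((-93/40) * t + (3/2) * B_t).
Since sigma*B_t ~ Normal(0, sigma^2 t), E[exp(sigma*B_t)] = exp(sigma^2 t / 2); so E[X_t] = x_0 * exp((mu - sigma^2/2) t) * exp(sigma^2 t / 2) = x_0 * exp(mu t) = 5*exp(-6*t/5)/4.
Var(X_t) = E[X_t^2] - (E[X_t])^2 = x_0^2 * exp(2 mu t) * (exp(sigma^2 t) - 1) = (25*exp(9*t/4) - 25)*exp(-12*t/5)/16.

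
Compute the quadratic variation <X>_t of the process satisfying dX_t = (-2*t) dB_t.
<X>_t = 4*t^3/3

For an Itô process dX_t = a(t) dt + b(t) dB_t, the quadratic variation is <X>_t = int_0^t b(s)^2 ds (the drift term does not contribute). Here b(s) = -2*s, so
  b(s)^2 = 4*s^2.
Integrating from 0 to t:
  <X>_t = int_0^t (4*s^2) ds = 4*t^3/3.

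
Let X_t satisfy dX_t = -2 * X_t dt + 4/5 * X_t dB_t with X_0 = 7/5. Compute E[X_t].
E[X_t] = 7*exp(-2*t)/5

For GBM dX = mu X dt + sigma X dB with X_0 = x_0, apply Itô to Y = log X: dY = (mu - sigma^2/2) dt + sigma dB, so Y_t = log(x_0) + (mu - sigma^2/2) t + sigma B_t and hence X_t = x_0 * exp((mu - sigma^2/2) t + sigma B_t).
With mu = -2, sigma = 4/5, x_0 = 7/5, this gives:
  X_t = 7/5 * exp((-58/25) * t + (4/5) * B_t).
Since sigma*B_t ~ Normal(0, sigma^2 t), E[exp(sigma*B_t)] = exp(sigma^2 t / 2); so E[X_t] = x_0 * exp((mu - sigma^2/2) t) * exp(sigma^2 t / 2) = x_0 * exp(mu t) = 7*exp(-2*t)/5.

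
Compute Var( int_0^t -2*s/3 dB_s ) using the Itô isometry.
Var = 4*t^3/27

The Itô integral of a deterministic integrand f(s) has mean 0 because each increment f(s) * (B_{s+ds} - B_s) has mean 0. By the Itô isometry:
  Var( int_0^t f(s) dB_s ) = E[ (int_0^t f(s) dB_s)^2 ] = int_0^t f(s)^2 ds.
Here f(s) = -2*s/3, so f(s)^2 = 4*s^2/9. Integrate:
  int_0^t (4*s^2/9) ds = 4*t^3/27.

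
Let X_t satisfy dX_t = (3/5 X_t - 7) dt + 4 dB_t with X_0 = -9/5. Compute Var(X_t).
Var(X_t) = 40*exp(6*t/5)/3 - 40/3

The variance V(t) = Var(X_t) satisfies V'(t) = 2 a V(t) + c^2 with V(0) = 0 (drift coefficient is linear in X, diffusion is constant). With a = 3/5, c = 4, the solution is
  V(t) = (c^2 / (2 a)) * (exp(2 a t) - 1)
       = (4^2 / (2*(3/5))) * (exp((6/5) t) - 1)
       = 40*exp(6*t/5)/3 - 40/3.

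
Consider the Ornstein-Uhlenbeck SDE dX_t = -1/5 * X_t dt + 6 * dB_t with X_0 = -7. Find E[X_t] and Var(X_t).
E[X_t] = -7*exp(-t/5); Var(X_t) = 90 - 90*exp(-2*t/5)

The OU SDE dX = -theta X dt + sigma dB admits the integrating factor exp(theta t): d(exp(theta t) X_t) = sigma exp(theta t) dB_t. Integrating from 0 to t:
  X_t = x_0 * exp(-theta t) + sigma * int_0^t exp(-theta (t-s)) dB_s.
The Itô integral has mean 0 and (by the Itô isometry) variance sigma^2 * int_0^t exp(-2 theta (t - s)) ds = sigma^2 * (1 - exp(-2 theta t)) / (2 theta).
With theta = 1/5, sigma = 6, x_0 = -7:
  E[X_t] = -7 * exp(-1/5 t) = -7*exp(-t/5)
  Var(X_t) = (6)^2 * (1 - exp(-2*1/5 t)) / (2 * 1/5) = 90 - 90*exp(-2*t/5).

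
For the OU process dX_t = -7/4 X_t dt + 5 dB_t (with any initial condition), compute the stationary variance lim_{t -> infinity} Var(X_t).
lim Var(X_t) = 50/7

The OU SDE dX = -theta X dt + sigma dB admits the integrating factor exp(theta t): d(exp(theta t) X_t) = sigma exp(theta t) dB_t. Integrating from 0 to t gives X_t = x_0 * exp(-theta t) + sigma * int_0^t exp(-theta (t-s)) dB_s for any initial x_0. The Itô integral has variance (by the Itô isometry) sigma^2 * int_0^t exp(-2 theta (t - s)) ds = sigma^2 * (1 - exp(-2 theta t)) / (2 theta), independent of x_0.
With theta = 7/4, sigma = 5:
  Var(X_t) = (5)^2 * (1 - exp(-2*7/4 t)) / (2 * 7/4) = 50/7 - 50*exp(-7*t/2)/7.
As t -> infinity, exp(-2*7/4 t) -> 0, so the stationary variance is sigma^2 / (2 theta) = 50/7.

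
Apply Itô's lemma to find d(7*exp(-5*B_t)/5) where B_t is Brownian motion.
d(7*exp(-5*B_t)/5) = (35*exp(-5*B_t)/2) dt + (-7*exp(-5*B_t)) dB_t

Itô's formula for f(B_t) gives d f(B_t) = f'(B_t) dB_t + (1/2) f''(B_t) dt. Compute derivatives of f(x) = 7*exp(-5*x)/5:
  f'(x)  = -7*exp(-5*x)
  f''(x) = 35*exp(-5*x)
Substitute x = B_t and multiply the f'' term by 1/2:
  drift     = (1/2) * (35*exp(-5*x)) evaluated at B_t = 35*exp(-5*B_t)/2
  diffusion = (-7*exp(-5*x)) evaluated at B_t = -7*exp(-5*B_t)
Therefore d(7*exp(-5*B_t)/5) = (35*exp(-5*B_t)/2) dt + (-7*exp(-5*B_t)) dB_t.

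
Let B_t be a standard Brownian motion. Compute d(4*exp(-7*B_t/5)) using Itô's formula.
d(4*exp(-7*B_t/5)) = (98*exp(-7*B_t/5)/25) dt + (-28*exp(-7*B_t/5)/5) dB_t

Itô's formula for f(B_t) gives d f(B_t) = f'(B_t) dB_t + (1/2) f''(B_t) dt. Compute derivatives of f(x) = 4*exp(-7*x/5):
  f'(x)  = -28*exp(-7*x/5)/5
  f''(x) = 196*exp(-7*x/5)/25
Substitute x = B_t and multiply the f'' term by 1/2:
  drift     = (1/2) * (196*exp(-7*x/5)/25) evaluated at B_t = 98*exp(-7*B_t/5)/25
  diffusion = (-28*exp(-7*x/5)/5) evaluated at B_t = -28*exp(-7*B_t/5)/5
Therefore d(4*exp(-7*B_t/5)) = (98*exp(-7*B_t/5)/25) dt + (-28*exp(-7*B_t/5)/5) dB_t.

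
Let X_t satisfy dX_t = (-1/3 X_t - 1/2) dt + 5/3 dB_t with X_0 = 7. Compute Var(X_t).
Var(X_t) = 25/6 - 25*exp(-2*t/3)/6

The variance V(t) = Var(X_t) satisfies V'(t) = 2 a V(t) + c^2 with V(0) = 0 (drift coefficient is linear in X, diffusion is constant). With a = -1/3, c = 5/3, the solution is
  V(t) = (c^2 / (2 a)) * (exp(2 a t) - 1)
       = ((5/3)^2 / (2*(-1/3))) * (exp((-2/3) t) - 1)
       = 25/6 - 25*exp(-2*t/3)/6.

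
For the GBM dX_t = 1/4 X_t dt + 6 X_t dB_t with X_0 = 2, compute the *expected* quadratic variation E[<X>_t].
E[<X>_t] = 288*exp(73*t/2)/73 - 288/73

<X>_t = int_0^t (6 * X_s)^2 ds. Taking expectation inside the integral: E[<X>_t] = 6^2 * int_0^t E[X_s^2] ds. For GBM, E[X_s^2] = x_0^2 * exp((2 mu + sigma^2) s). Integrating:
  E[<X>_t] = 6^2 * 2^2 * (exp((2*(1/4) + 6^2) t) - 1) / (2*(1/4) + 6^2)
           = 6^2 * 2^2 * (exp((73/2) t) - 1) / (73/2) = 288*exp(73*t/2)/73 - 288/73.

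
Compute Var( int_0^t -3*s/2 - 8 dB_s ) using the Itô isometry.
Var = t*(3*t^2 + 48*t + 256)/4

The Itô integral of a deterministic integrand f(s) has mean 0 because each increment f(s) * (B_{s+ds} - B_s) has mean 0. By the Itô isometry:
  Var( int_0^t f(s) dB_s ) = E[ (int_0^t f(s) dB_s)^2 ] = int_0^t f(s)^2 ds.
Here f(s) = -3*s/2 - 8, so f(s)^2 = (3*s + 16)^2/4. Integrate:
  int_0^t ((3*s + 16)^2/4) ds = t*(3*t^2 + 48*t + 256)/4.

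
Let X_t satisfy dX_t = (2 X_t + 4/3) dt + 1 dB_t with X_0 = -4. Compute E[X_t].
E[X_t] = -10*exp(2*t)/3 - 2/3

Taking expectations and using E[dB_t] = 0, the mean m(t) = E[X_t] satisfies the ODE m'(t) = a m(t) + b with m(0) = x_0. With a = 2, b = 4/3, x_0 = -4, the solution is
  m(t) = x_0 * exp(a t) + (b/a) * (exp(a t) - 1)
       = (-4) * exp(2 t) + ((4/3)/2) * (exp(2 t) - 1)
       = -10*exp(2*t)/3 - 2/3.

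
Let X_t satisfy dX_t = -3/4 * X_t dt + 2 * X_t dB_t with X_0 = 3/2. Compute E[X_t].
E[X_t] = 3*exp(-3*t/4)/2

For GBM dX = mu X dt + sigma X dB with X_0 = x_0, apply Itô to Y = log X: dY = (mu - sigma^2/2) dt + sigma dB, so Y_t = log(x_0) + (mu - sigma^2/2) t + sigma B_t and hence X_t = x_0 * exp((mu - sigma^2/2) t + sigma B_t).
With mu = -3/4, sigma = 2, x_0 = 3/2, this gives:
  X_t = 3/2 * exp((-11/4) * t + (2) * B_t).
Since sigma*B_t ~ Normal(0, sigma^2 t), E[exp(sigma*B_t)] = exp(sigma^2 t / 2); so E[X_t] = x_0 * exp((mu - sigma^2/2) t) * exp(sigma^2 t / 2) = x_0 * exp(mu t) = 3*exp(-3*t/4)/2.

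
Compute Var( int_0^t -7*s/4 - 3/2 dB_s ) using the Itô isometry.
Var = t*(49*t^2 + 126*t + 108)/48

The Itô integral of a deterministic integrand f(s) has mean 0 because each increment f(s) * (B_{s+ds} - B_s) has mean 0. By the Itô isometry:
  Var( int_0^t f(s) dB_s ) = E[ (int_0^t f(s) dB_s)^2 ] = int_0^t f(s)^2 ds.
Here f(s) = -7*s/4 - 3/2, so f(s)^2 = (7*s + 6)^2/16. Integrate:
  int_0^t ((7*s + 6)^2/16) ds = t*(49*t^2 + 126*t + 108)/48.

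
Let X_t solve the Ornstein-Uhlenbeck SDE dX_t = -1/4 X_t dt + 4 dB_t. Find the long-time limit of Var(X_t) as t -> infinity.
lim Var(X_t) = 32

The OU SDE dX = -theta X dt + sigma dB admits the integrating factor exp(theta t): d(exp(theta t) X_t) = sigma exp(theta t) dB_t. Integrating from 0 to t gives X_t = x_0 * exp(-theta t) + sigma * int_0^t exp(-theta (t-s)) dB_s for any initial x_0. The Itô integral has variance (by the Itô isometry) sigma^2 * int_0^t exp(-2 theta (t - s)) ds = sigma^2 * (1 - exp(-2 theta t)) / (2 theta), independent of x_0.
With theta = 1/4, sigma = 4:
  Var(X_t) = (4)^2 * (1 - exp(-2*1/4 t)) / (2 * 1/4) = 32 - 32*exp(-t/2).
As t -> infinity, exp(-2*1/4 t) -> 0, so the stationary variance is sigma^2 / (2 theta) = 32.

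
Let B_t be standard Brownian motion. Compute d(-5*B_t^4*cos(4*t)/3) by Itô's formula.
d(-5*B_t^4*cos(4*t)/3) = (10*B_t^2*(2*B_t^2*sin(4*t)/3 - cos(4*t))) dt + (-20*B_t^3*cos(4*t)/3) dB_t

Itô's formula for f(t, x): d f(t, B_t) = (f_t + (1/2) f_xx) dt + f_x dB_t. Compute partials of f(t, x) = -5*x^4*cos(4*t)/3:
  f_t(t,x)  = 20*x^4*sin(4*t)/3
  f_x(t,x)  = -20*x^3*cos(4*t)/3
  f_xx(t,x) = -20*x^2*cos(4*t)
Assemble drift = f_t + (1/2) f_xx = 10*x^2*(2*x^2*sin(4*t)/3 - cos(4*t)) and diffusion = f_x = -20*x^3*cos(4*t)/3. Substituting x = B_t:
  d(-5*B_t^4*cos(4*t)/3) = (10*B_t^2*(2*B_t^2*sin(4*t)/3 - cos(4*t))) dt + (-20*B_t^3*cos(4*t)/3) dB_t.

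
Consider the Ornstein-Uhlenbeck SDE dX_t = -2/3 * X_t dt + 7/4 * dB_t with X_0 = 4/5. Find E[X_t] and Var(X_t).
E[X_t] = 4*exp(-2*t/3)/5; Var(X_t) = 147/64 - 147*exp(-4*t/3)/64

The OU SDE dX = -theta X dt + sigma dB admits the integrating factor exp(theta t): d(exp(theta t) X_t) = sigma exp(theta t) dB_t. Integrating from 0 to t:
  X_t = x_0 * exp(-theta t) + sigma * int_0^t exp(-theta (t-s)) dB_s.
The Itô integral has mean 0 and (by the Itô isometry) variance sigma^2 * int_0^t exp(-2 theta (t - s)) ds = sigma^2 * (1 - exp(-2 theta t)) / (2 theta).
With theta = 2/3, sigma = 7/4, x_0 = 4/5:
  E[X_t] = 4/5 * exp(-2/3 t) = 4*exp(-2*t/3)/5
  Var(X_t) = (7/4)^2 * (1 - exp(-2*2/3 t)) / (2 * 2/3) = 147/64 - 147*exp(-4*t/3)/64.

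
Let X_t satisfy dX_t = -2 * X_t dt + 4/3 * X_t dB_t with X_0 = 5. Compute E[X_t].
E[X_t] = 5*exp(-2*t)

For GBM dX = mu X dt + sigma X dB with X_0 = x_0, apply Itô to Y = log X: dY = (mu - sigma^2/2) dt + sigma dB, so Y_t = log(x_0) + (mu - sigma^2/2) t + sigma B_t and hence X_t = x_0 * exp((mu - sigma^2/2) t + sigma B_t).
With mu = -2, sigma = 4/3, x_0 = 5, this gives:
  X_t = 5 * exp((-26/9) * t + (4/3) * B_t).
Since sigma*B_t ~ Normal(0, sigma^2 t), E[exp(sigma*B_t)] = exp(sigma^2 t / 2); so E[X_t] = x_0 * exp((mu - sigma^2/2) t) * exp(sigma^2 t / 2) = x_0 * exp(mu t) = 5*exp(-2*t).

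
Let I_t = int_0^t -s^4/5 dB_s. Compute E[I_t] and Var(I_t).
E[I_t] = 0; Var(I_t) = t^9/225

The Itô integral of a deterministic integrand f(s) has mean 0 because each increment f(s) * (B_{s+ds} - B_s) has mean 0. By the Itô isometry:
  Var( int_0^t f(s) dB_s ) = E[ (int_0^t f(s) dB_s)^2 ] = int_0^t f(s)^2 ds.
Here f(s) = -s^4/5, so f(s)^2 = s^8/25. Integrate:
  int_0^t (s^8/25) ds = t^9/225.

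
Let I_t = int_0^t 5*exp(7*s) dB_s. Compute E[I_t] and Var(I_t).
E[I_t] = 0; Var(I_t) = 25*exp(14*t)/14 - 25/14

The Itô integral of a deterministic integrand f(s) has mean 0 because each increment f(s) * (B_{s+ds} - B_s) has mean 0. By the Itô isometry:
  Var( int_0^t f(s) dB_s ) = E[ (int_0^t f(s) dB_s)^2 ] = int_0^t f(s)^2 ds.
Here f(s) = 5*exp(7*s), so f(s)^2 = 25*exp(14*s). Integrate:
  int_0^t (25*exp(14*s)) ds = 25*exp(14*t)/14 - 25/14.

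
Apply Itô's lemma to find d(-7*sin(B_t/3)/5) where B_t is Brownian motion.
d(-7*sin(B_t/3)/5) = (7*sin(B_t/3)/90) dt + (-7*cos(B_t/3)/15) dB_t

Itô's formula for f(B_t) gives d f(B_t) = f'(B_t) dB_t + (1/2) f''(B_t) dt. Compute derivatives of f(x) = -7*sin(x/3)/5:
  f'(x)  = -7*cos(x/3)/15
  f''(x) = 7*sin(x/3)/45
Substitute x = B_t and multiply the f'' term by 1/2:
  drift     = (1/2) * (7*sin(x/3)/45) evaluated at B_t = 7*sin(B_t/3)/90
  diffusion = (-7*cos(x/3)/15) evaluated at B_t = -7*cos(B_t/3)/15
Therefore d(-7*sin(B_t/3)/5) = (7*sin(B_t/3)/90) dt + (-7*cos(B_t/3)/15) dB_t.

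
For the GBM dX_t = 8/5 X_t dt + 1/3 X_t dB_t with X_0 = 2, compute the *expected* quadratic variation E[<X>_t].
E[<X>_t] = 20*exp(149*t/45)/149 - 20/149

<X>_t = int_0^t ((1/3) * X_s)^2 ds. Taking expectation inside the integral: E[<X>_t] = (1/3)^2 * int_0^t E[X_s^2] ds. For GBM, E[X_s^2] = x_0^2 * exp((2 mu + sigma^2) s). Integrating:
  E[<X>_t] = (1/3)^2 * 2^2 * (exp((2*(8/5) + (1/3)^2) t) - 1) / (2*(8/5) + (1/3)^2)
           = (1/3)^2 * 2^2 * (exp((149/45) t) - 1) / (149/45) = 20*exp(149*t/45)/149 - 20/149.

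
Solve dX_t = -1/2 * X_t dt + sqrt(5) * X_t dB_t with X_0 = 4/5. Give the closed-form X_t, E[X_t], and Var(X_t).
X_t = 4/5 * exp((-3) t + (sqrt(5)) B_t); E[X_t] = 4*exp(-t/2)/5; Var(X_t) = (16*exp(5*t) - 16)*exp(-t)/25

For GBM dX = mu X dt + sigma X dB with X_0 = x_0, apply Itô to Y = log X: dY = (mu - sigma^2/2) dt + sigma dB, so Y_t = log(x_0) + (mu - sigma^2/2) t + sigma B_t and hence X_t = x_0 * exp((mu - sigma^2/2) t + sigma B_t).
With mu = -1/2, sigma = sqrt(5), x_0 = 4/5, this gives:
  X_t = 4/5 * exp((-3) * t + (sqrt(5)) * B_t).
Since sigma*B_t ~ Normal(0, sigma^2 t), E[exp(sigma*B_t)] = exp(sigma^2 t / 2); so E[X_t] = x_0 * exp((mu - sigma^2/2) t) * exp(sigma^2 t / 2) = x_0 * exp(mu t) = 4*exp(-t/2)/5.
Var(X_t) = E[X_t^2] - (E[X_t])^2 = x_0^2 * exp(2 mu t) * (exp(sigma^2 t) - 1) = (16*exp(5*t) - 16)*exp(-t)/25.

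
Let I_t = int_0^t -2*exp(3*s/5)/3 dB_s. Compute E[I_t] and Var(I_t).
E[I_t] = 0; Var(I_t) = 10*exp(6*t/5)/27 - 10/27

The Itô integral of a deterministic integrand f(s) has mean 0 because each increment f(s) * (B_{s+ds} - B_s) has mean 0. By the Itô isometry:
  Var( int_0^t f(s) dB_s ) = E[ (int_0^t f(s) dB_s)^2 ] = int_0^t f(s)^2 ds.
Here f(s) = -2*exp(3*s/5)/3, so f(s)^2 = 4*exp(6*s/5)/9. Integrate:
  int_0^t (4*exp(6*s/5)/9) ds = 10*exp(6*t/5)/27 - 10/27.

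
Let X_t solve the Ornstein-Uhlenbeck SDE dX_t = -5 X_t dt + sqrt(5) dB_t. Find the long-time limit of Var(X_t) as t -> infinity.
lim Var(X_t) = 1/2

The OU SDE dX = -theta X dt + sigma dB admits the integrating factor exp(theta t): d(exp(theta t) X_t) = sigma exp(theta t) dB_t. Integrating from 0 to t gives X_t = x_0 * exp(-theta t) + sigma * int_0^t exp(-theta (t-s)) dB_s for any initial x_0. The Itô integral has variance (by the Itô isometry) sigma^2 * int_0^t exp(-2 theta (t - s)) ds = sigma^2 * (1 - exp(-2 theta t)) / (2 theta), independent of x_0.
With theta = 5, sigma = sqrt(5):
  Var(X_t) = (sqrt(5))^2 * (1 - exp(-2*5 t)) / (2 * 5) = 1/2 - exp(-10*t)/2.
As t -> infinity, exp(-2*5 t) -> 0, so the stationary variance is sigma^2 / (2 theta) = 1/2.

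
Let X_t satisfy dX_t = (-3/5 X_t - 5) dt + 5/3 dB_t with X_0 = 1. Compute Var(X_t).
Var(X_t) = 125/54 - 125*exp(-6*t/5)/54

The variance V(t) = Var(X_t) satisfies V'(t) = 2 a V(t) + c^2 with V(0) = 0 (drift coefficient is linear in X, diffusion is constant). With a = -3/5, c = 5/3, the solution is
  V(t) = (c^2 / (2 a)) * (exp(2 a t) - 1)
       = ((5/3)^2 / (2*(-3/5))) * (exp((-6/5) t) - 1)
       = 125/54 - 125*exp(-6*t/5)/54.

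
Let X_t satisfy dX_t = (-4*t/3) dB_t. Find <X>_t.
<X>_t = 16*t^3/27

For an Itô process dX_t = a(t) dt + b(t) dB_t, the quadratic variation is <X>_t = int_0^t b(s)^2 ds (the drift term does not contribute). Here b(s) = -4*s/3, so
  b(s)^2 = 16*s^2/9.
Integrating from 0 to t:
  <X>_t = int_0^t (16*s^2/9) ds = 16*t^3/27.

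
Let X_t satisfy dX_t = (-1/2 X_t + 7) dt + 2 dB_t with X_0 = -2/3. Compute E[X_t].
E[X_t] = 14 - 44*exp(-t/2)/3

Taking expectations and using E[dB_t] = 0, the mean m(t) = E[X_t] satisfies the ODE m'(t) = a m(t) + b with m(0) = x_0. With a = -1/2, b = 7, x_0 = -2/3, the solution is
  m(t) = x_0 * exp(a t) + (b/a) * (exp(a t) - 1)
       = (-2/3) * exp((-1/2) t) + (7/(-1/2)) * (exp((-1/2) t) - 1)
       = 14 - 44*exp(-t/2)/3.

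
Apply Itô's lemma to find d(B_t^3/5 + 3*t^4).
d(B_t^3/5 + 3*t^4) = (3*B_t/5 + 12*t^3) dt + (3*B_t^2/5) dB_t

Itô's formula for f(t, x): d f(t, B_t) = (f_t + (1/2) f_xx) dt + f_x dB_t. Compute partials of f(t, x) = 3*t^4 + x^3/5:
  f_t(t,x)  = 12*t^3
  f_x(t,x)  = 3*x^2/5
  f_xx(t,x) = 6*x/5
Assemble drift = f_t + (1/2) f_xx = 12*t^3 + 3*x/5 and diffusion = f_x = 3*x^2/5. Substituting x = B_t:
  d(B_t^3/5 + 3*t^4) = (3*B_t/5 + 12*t^3) dt + (3*B_t^2/5) dB_t.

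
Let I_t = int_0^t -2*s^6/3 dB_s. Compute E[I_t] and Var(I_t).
E[I_t] = 0; Var(I_t) = 4*t^13/117

The Itô integral of a deterministic integrand f(s) has mean 0 because each increment f(s) * (B_{s+ds} - B_s) has mean 0. By the Itô isometry:
  Var( int_0^t f(s) dB_s ) = E[ (int_0^t f(s) dB_s)^2 ] = int_0^t f(s)^2 ds.
Here f(s) = -2*s^6/3, so f(s)^2 = 4*s^12/9. Integrate:
  int_0^t (4*s^12/9) ds = 4*t^13/117.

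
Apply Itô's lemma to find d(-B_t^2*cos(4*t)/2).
d(-B_t^2*cos(4*t)/2) = (2*B_t^2*sin(4*t) - cos(4*t)/2) dt + (-B_t*cos(4*t)) dB_t

Itô's formula for f(t, x): d f(t, B_t) = (f_t + (1/2) f_xx) dt + f_x dB_t. Compute partials of f(t, x) = -x^2*cos(4*t)/2:
  f_t(t,x)  = 2*x^2*sin(4*t)
  f_x(t,x)  = -x*cos(4*t)
  f_xx(t,x) = -cos(4*t)
Assemble drift = f_t + (1/2) f_xx = 2*x^2*sin(4*t) - cos(4*t)/2 and diffusion = f_x = -x*cos(4*t). Substituting x = B_t:
  d(-B_t^2*cos(4*t)/2) = (2*B_t^2*sin(4*t) - cos(4*t)/2) dt + (-B_t*cos(4*t)) dB_t.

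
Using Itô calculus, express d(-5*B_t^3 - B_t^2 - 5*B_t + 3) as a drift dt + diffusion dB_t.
d(-5*B_t^3 - B_t^2 - 5*B_t + 3) = (-15*B_t - 1) dt + (-15*B_t^2 - 2*B_t - 5) dB_t

Itô's formula for f(B_t) gives d f(B_t) = f'(B_t) dB_t + (1/2) f''(B_t) dt. Compute derivatives of f(x) = -5*x^3 - x^2 - 5*x + 3:
  f'(x)  = -15*x^2 - 2*x - 5
  f''(x) = -30*x - 2
Substitute x = B_t and multiply the f'' term by 1/2:
  drift     = (1/2) * (-30*x - 2) evaluated at B_t = -15*B_t - 1
  diffusion = (-15*x^2 - 2*x - 5) evaluated at B_t = -15*B_t^2 - 2*B_t - 5
Therefore d(-5*B_t^3 - B_t^2 - 5*B_t + 3) = (-15*B_t - 1) dt + (-15*B_t^2 - 2*B_t - 5) dB_t.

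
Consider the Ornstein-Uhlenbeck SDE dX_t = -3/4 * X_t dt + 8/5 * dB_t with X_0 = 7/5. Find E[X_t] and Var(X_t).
E[X_t] = 7*exp(-3*t/4)/5; Var(X_t) = 128/75 - 128*exp(-3*t/2)/75

The OU SDE dX = -theta X dt + sigma dB admits the integrating factor exp(theta t): d(exp(theta t) X_t) = sigma exp(theta t) dB_t. Integrating from 0 to t:
  X_t = x_0 * exp(-theta t) + sigma * int_0^t exp(-theta (t-s)) dB_s.
The Itô integral has mean 0 and (by the Itô isometry) variance sigma^2 * int_0^t exp(-2 theta (t - s)) ds = sigma^2 * (1 - exp(-2 theta t)) / (2 theta).
With theta = 3/4, sigma = 8/5, x_0 = 7/5:
  E[X_t] = 7/5 * exp(-3/4 t) = 7*exp(-3*t/4)/5
  Var(X_t) = (8/5)^2 * (1 - exp(-2*3/4 t)) / (2 * 3/4) = 128/75 - 128*exp(-3*t/2)/75.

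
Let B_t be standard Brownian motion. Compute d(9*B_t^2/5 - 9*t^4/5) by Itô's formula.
d(9*B_t^2/5 - 9*t^4/5) = (9/5 - 36*t^3/5) dt + (18*B_t/5) dB_t

Itô's formula for f(t, x): d f(t, B_t) = (f_t + (1/2) f_xx) dt + f_x dB_t. Compute partials of f(t, x) = -9*t^4/5 + 9*x^2/5:
  f_t(t,x)  = -36*t^3/5
  f_x(t,x)  = 18*x/5
  f_xx(t,x) = 18/5
Assemble drift = f_t + (1/2) f_xx = 9/5 - 36*t^3/5 and diffusion = f_x = 18*x/5. Substituting x = B_t:
  d(9*B_t^2/5 - 9*t^4/5) = (9/5 - 36*t^3/5) dt + (18*B_t/5) dB_t.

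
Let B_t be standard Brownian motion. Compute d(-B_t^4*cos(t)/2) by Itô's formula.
d(-B_t^4*cos(t)/2) = (B_t^2*(B_t^2*sin(t) - 6*cos(t))/2) dt + (-2*B_t^3*cos(t)) dB_t

Itô's formula for f(t, x): d f(t, B_t) = (f_t + (1/2) f_xx) dt + f_x dB_t. Compute partials of f(t, x) = -x^4*cos(t)/2:
  f_t(t,x)  = x^4*sin(t)/2
  f_x(t,x)  = -2*x^3*cos(t)
  f_xx(t,x) = -6*x^2*cos(t)
Assemble drift = f_t + (1/2) f_xx = x^2*(x^2*sin(t) - 6*cos(t))/2 and diffusion = f_x = -2*x^3*cos(t). Substituting x = B_t:
  d(-B_t^4*cos(t)/2) = (B_t^2*(B_t^2*sin(t) - 6*cos(t))/2) dt + (-2*B_t^3*cos(t)) dB_t.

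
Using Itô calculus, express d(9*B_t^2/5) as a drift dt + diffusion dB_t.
d(9*B_t^2/5) = (9/5) dt + (18*B_t/5) dB_t

Itô's formula for f(B_t) gives d f(B_t) = f'(B_t) dB_t + (1/2) f''(B_t) dt. Compute derivatives of f(x) = 9*x^2/5:
  f'(x)  = 18*x/5
  f''(x) = 18/5
Substitute x = B_t and multiply the f'' term by 1/2:
  drift     = (1/2) * (18/5) evaluated at B_t = 9/5
  diffusion = (18*x/5) evaluated at B_t = 18*B_t/5
Therefore d(9*B_t^2/5) = (9/5) dt + (18*B_t/5) dB_t.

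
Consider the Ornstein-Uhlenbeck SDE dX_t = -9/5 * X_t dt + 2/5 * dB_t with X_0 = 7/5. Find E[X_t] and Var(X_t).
E[X_t] = 7*exp(-9*t/5)/5; Var(X_t) = 2/45 - 2*exp(-18*t/5)/45

The OU SDE dX = -theta X dt + sigma dB admits the integrating factor exp(theta t): d(exp(theta t) X_t) = sigma exp(theta t) dB_t. Integrating from 0 to t:
  X_t = x_0 * exp(-theta t) + sigma * int_0^t exp(-theta (t-s)) dB_s.
The Itô integral has mean 0 and (by the Itô isometry) variance sigma^2 * int_0^t exp(-2 theta (t - s)) ds = sigma^2 * (1 - exp(-2 theta t)) / (2 theta).
With theta = 9/5, sigma = 2/5, x_0 = 7/5:
  E[X_t] = 7/5 * exp(-9/5 t) = 7*exp(-9*t/5)/5
  Var(X_t) = (2/5)^2 * (1 - exp(-2*9/5 t)) / (2 * 9/5) = 2/45 - 2*exp(-18*t/5)/45.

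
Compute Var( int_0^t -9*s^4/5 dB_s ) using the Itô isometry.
Var = 9*t^9/25

The Itô integral of a deterministic integrand f(s) has mean 0 because each increment f(s) * (B_{s+ds} - B_s) has mean 0. By the Itô isometry:
  Var( int_0^t f(s) dB_s ) = E[ (int_0^t f(s) dB_s)^2 ] = int_0^t f(s)^2 ds.
Here f(s) = -9*s^4/5, so f(s)^2 = 81*s^8/25. Integrate:
  int_0^t (81*s^8/25) ds = 9*t^9/25.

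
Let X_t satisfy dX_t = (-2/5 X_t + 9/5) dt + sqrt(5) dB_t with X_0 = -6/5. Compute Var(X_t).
Var(X_t) = 25/4 - 25*exp(-4*t/5)/4

The variance V(t) = Var(X_t) satisfies V'(t) = 2 a V(t) + c^2 with V(0) = 0 (drift coefficient is linear in X, diffusion is constant). With a = -2/5, c = sqrt(5), the solution is
  V(t) = (c^2 / (2 a)) * (exp(2 a t) - 1)
       = (sqrt(5)^2 / (2*(-2/5))) * (exp((-4/5) t) - 1)
       = 25/4 - 25*exp(-4*t/5)/4.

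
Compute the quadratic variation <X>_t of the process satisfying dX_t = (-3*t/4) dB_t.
<X>_t = 3*t^3/16

For an Itô process dX_t = a(t) dt + b(t) dB_t, the quadratic variation is <X>_t = int_0^t b(s)^2 ds (the drift term does not contribute). Here b(s) = -3*s/4, so
  b(s)^2 = 9*s^2/16.
Integrating from 0 to t:
  <X>_t = int_0^t (9*s^2/16) ds = 3*t^3/16.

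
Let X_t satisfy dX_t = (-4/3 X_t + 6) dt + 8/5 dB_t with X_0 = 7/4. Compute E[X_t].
E[X_t] = 9/2 - 11*exp(-4*t/3)/4

Taking expectations and using E[dB_t] = 0, the mean m(t) = E[X_t] satisfies the ODE m'(t) = a m(t) + b with m(0) = x_0. With a = -4/3, b = 6, x_0 = 7/4, the solution is
  m(t) = x_0 * exp(a t) + (b/a) * (exp(a t) - 1)
       = (7/4) * exp((-4/3) t) + (6/(-4/3)) * (exp((-4/3) t) - 1)
       = 9/2 - 11*exp(-4*t/3)/4.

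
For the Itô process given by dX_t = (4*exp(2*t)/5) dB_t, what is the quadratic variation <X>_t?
<X>_t = 4*exp(4*t)/25 - 4/25

For an Itô process dX_t = a(t) dt + b(t) dB_t, the quadratic variation is <X>_t = int_0^t b(s)^2 ds (the drift term does not contribute). Here b(s) = 4*exp(2*s)/5, so
  b(s)^2 = 16*exp(4*s)/25.
Integrating from 0 to t:
  <X>_t = int_0^t (16*exp(4*s)/25) ds = 4*exp(4*t)/25 - 4/25.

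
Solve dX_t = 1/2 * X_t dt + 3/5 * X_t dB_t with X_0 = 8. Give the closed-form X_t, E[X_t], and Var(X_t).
X_t = 8 * exp((8/25) t + (3/5) B_t); E[X_t] = 8*exp(t/2); Var(X_t) = 64*(exp(9*t/25) - 1)*exp(t)

For GBM dX = mu X dt + sigma X dB with X_0 = x_0, apply Itô to Y = log X: dY = (mu - sigma^2/2) dt + sigma dB, so Y_t = log(x_0) + (mu - sigma^2/2) t + sigma B_t and hence X_t = x_0 * exp((mu - sigma^2/2) t + sigma B_t).
With mu = 1/2, sigma = 3/5, x_0 = 8, this gives:
  X_t = 8 * exp((8/25) * t + (3/5) * B_t).
Since sigma*B_t ~ Normal(0, sigma^2 t), E[exp(sigma*B_t)] = exp(sigma^2 t / 2); so E[X_t] = x_0 * exp((mu - sigma^2/2) t) * exp(sigma^2 t / 2) = x_0 * exp(mu t) = 8*exp(t/2).
Var(X_t) = E[X_t^2] - (E[X_t])^2 = x_0^2 * exp(2 mu t) * (exp(sigma^2 t) - 1) = 64*(exp(9*t/25) - 1)*exp(t).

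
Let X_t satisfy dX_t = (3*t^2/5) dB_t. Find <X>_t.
<X>_t = 9*t^5/125

For an Itô process dX_t = a(t) dt + b(t) dB_t, the quadratic variation is <X>_t = int_0^t b(s)^2 ds (the drift term does not contribute). Here b(s) = 3*s^2/5, so
  b(s)^2 = 9*s^4/25.
Integrating from 0 to t:
  <X>_t = int_0^t (9*s^4/25) ds = 9*t^5/125.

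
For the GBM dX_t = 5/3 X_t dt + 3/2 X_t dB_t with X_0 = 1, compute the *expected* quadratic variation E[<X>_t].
E[<X>_t] = 27*exp(67*t/12)/67 - 27/67

<X>_t = int_0^t ((3/2) * X_s)^2 ds. Taking expectation inside the integral: E[<X>_t] = (3/2)^2 * int_0^t E[X_s^2] ds. For GBM, E[X_s^2] = x_0^2 * exp((2 mu + sigma^2) s). Integrating:
  E[<X>_t] = (3/2)^2 * 1^2 * (exp((2*(5/3) + (3/2)^2) t) - 1) / (2*(5/3) + (3/2)^2)
           = (3/2)^2 * 1^2 * (exp((67/12) t) - 1) / (67/12) = 27*exp(67*t/12)/67 - 27/67.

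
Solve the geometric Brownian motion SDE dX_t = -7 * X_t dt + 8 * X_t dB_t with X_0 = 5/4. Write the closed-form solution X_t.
X_t = 5/4 * exp((-39) * t + (8) * B_t)

For GBM dX = mu X dt + sigma X dB with X_0 = x_0, apply Itô to Y = log X: dY = (mu - sigma^2/2) dt + sigma dB, so Y_t = log(x_0) + (mu - sigma^2/2) t + sigma B_t and hence X_t = x_0 * exp((mu - sigma^2/2) t + sigma B_t).
With mu = -7, sigma = 8, x_0 = 5/4, this gives:
  X_t = 5/4 * exp((-39) * t + (8) * B_t).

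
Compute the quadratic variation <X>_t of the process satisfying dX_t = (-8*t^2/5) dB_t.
<X>_t = 64*t^5/125

For an Itô process dX_t = a(t) dt + b(t) dB_t, the quadratic variation is <X>_t = int_0^t b(s)^2 ds (the drift term does not contribute). Here b(s) = -8*s^2/5, so
  b(s)^2 = 64*s^4/25.
Integrating from 0 to t:
  <X>_t = int_0^t (64*s^4/25) ds = 64*t^5/125.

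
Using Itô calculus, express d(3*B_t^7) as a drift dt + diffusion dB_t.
d(3*B_t^7) = (63*B_t^5) dt + (21*B_t^6) dB_t

Itô's formula for f(B_t) gives d f(B_t) = f'(B_t) dB_t + (1/2) f''(B_t) dt. Compute derivatives of f(x) = 3*x^7:
  f'(x)  = 21*x^6
  f''(x) = 126*x^5
Substitute x = B_t and multiply the f'' term by 1/2:
  drift     = (1/2) * (126*x^5) evaluated at B_t = 63*B_t^5
  diffusion = (21*x^6) evaluated at B_t = 21*B_t^6
Therefore d(3*B_t^7) = (63*B_t^5) dt + (21*B_t^6) dB_t.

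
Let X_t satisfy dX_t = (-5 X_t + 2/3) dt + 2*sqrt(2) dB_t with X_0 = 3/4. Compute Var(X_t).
Var(X_t) = 4/5 - 4*exp(-10*t)/5

The variance V(t) = Var(X_t) satisfies V'(t) = 2 a V(t) + c^2 with V(0) = 0 (drift coefficient is linear in X, diffusion is constant). With a = -5, c = 2*sqrt(2), the solution is
  V(t) = (c^2 / (2 a)) * (exp(2 a t) - 1)
       = ((2*sqrt(2))^2 / (2*(-5))) * (exp((-10) t) - 1)
       = 4/5 - 4*exp(-10*t)/5.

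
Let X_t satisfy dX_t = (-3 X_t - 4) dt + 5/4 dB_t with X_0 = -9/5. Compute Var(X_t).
Var(X_t) = 25/96 - 25*exp(-6*t)/96

The variance V(t) = Var(X_t) satisfies V'(t) = 2 a V(t) + c^2 with V(0) = 0 (drift coefficient is linear in X, diffusion is constant). With a = -3, c = 5/4, the solution is
  V(t) = (c^2 / (2 a)) * (exp(2 a t) - 1)
       = ((5/4)^2 / (2*(-3))) * (exp((-6) t) - 1)
       = 25/96 - 25*exp(-6*t)/96.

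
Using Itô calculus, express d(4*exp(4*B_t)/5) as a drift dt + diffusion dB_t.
d(4*exp(4*B_t)/5) = (32*exp(4*B_t)/5) dt + (16*exp(4*B_t)/5) dB_t

Itô's formula for f(B_t) gives d f(B_t) = f'(B_t) dB_t + (1/2) f''(B_t) dt. Compute derivatives of f(x) = 4*exp(4*x)/5:
  f'(x)  = 16*exp(4*x)/5
  f''(x) = 64*exp(4*x)/5
Substitute x = B_t and multiply the f'' term by 1/2:
  drift     = (1/2) * (64*exp(4*x)/5) evaluated at B_t = 32*exp(4*B_t)/5
  diffusion = (16*exp(4*x)/5) evaluated at B_t = 16*exp(4*B_t)/5
Therefore d(4*exp(4*B_t)/5) = (32*exp(4*B_t)/5) dt + (16*exp(4*B_t)/5) dB_t.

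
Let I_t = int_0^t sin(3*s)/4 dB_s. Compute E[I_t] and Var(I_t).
E[I_t] = 0; Var(I_t) = t/32 - sin(6*t)/192

The Itô integral of a deterministic integrand f(s) has mean 0 because each increment f(s) * (B_{s+ds} - B_s) has mean 0. By the Itô isometry:
  Var( int_0^t f(s) dB_s ) = E[ (int_0^t f(s) dB_s)^2 ] = int_0^t f(s)^2 ds.
Here f(s) = sin(3*s)/4, so f(s)^2 = sin(3*s)^2/16. Integrate:
  int_0^t (sin(3*s)^2/16) ds = t/32 - sin(6*t)/192.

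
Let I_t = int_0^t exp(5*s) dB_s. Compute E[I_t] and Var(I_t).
E[I_t] = 0; Var(I_t) = exp(10*t)/10 - 1/10

The Itô integral of a deterministic integrand f(s) has mean 0 because each increment f(s) * (B_{s+ds} - B_s) has mean 0. By the Itô isometry:
  Var( int_0^t f(s) dB_s ) = E[ (int_0^t f(s) dB_s)^2 ] = int_0^t f(s)^2 ds.
Here f(s) = exp(5*s), so f(s)^2 = exp(10*s). Integrate:
  int_0^t (exp(10*s)) ds = exp(10*t)/10 - 1/10.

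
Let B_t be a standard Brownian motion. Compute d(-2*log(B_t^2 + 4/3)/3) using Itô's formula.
d(-2*log(B_t^2 + 4/3)/3) = (2*(3*B_t^2 - 4)/(3*B_t^2 + 4)^2) dt + (-4*B_t/(3*B_t^2 + 4)) dB_t

Itô's formula for f(B_t) gives d f(B_t) = f'(B_t) dB_t + (1/2) f''(B_t) dt. Compute derivatives of f(x) = -2*log(x^2 + 4/3)/3:
  f'(x)  = -4*x/(3*x^2 + 4)
  f''(x) = 4*(3*x^2 - 4)/(3*x^2 + 4)^2
Substitute x = B_t and multiply the f'' term by 1/2:
  drift     = (1/2) * (4*(3*x^2 - 4)/(3*x^2 + 4)^2) evaluated at B_t = 2*(3*B_t^2 - 4)/(3*B_t^2 + 4)^2
  diffusion = (-4*x/(3*x^2 + 4)) evaluated at B_t = -4*B_t/(3*B_t^2 + 4)
Therefore d(-2*log(B_t^2 + 4/3)/3) = (2*(3*B_t^2 - 4)/(3*B_t^2 + 4)^2) dt + (-4*B_t/(3*B_t^2 + 4)) dB_t.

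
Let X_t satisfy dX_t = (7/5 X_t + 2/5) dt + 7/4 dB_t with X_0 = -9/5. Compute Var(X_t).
Var(X_t) = 35*exp(14*t/5)/32 - 35/32

The variance V(t) = Var(X_t) satisfies V'(t) = 2 a V(t) + c^2 with V(0) = 0 (drift coefficient is linear in X, diffusion is constant). With a = 7/5, c = 7/4, the solution is
  V(t) = (c^2 / (2 a)) * (exp(2 a t) - 1)
       = ((7/4)^2 / (2*(7/5))) * (exp((14/5) t) - 1)
       = 35*exp(14*t/5)/32 - 35/32.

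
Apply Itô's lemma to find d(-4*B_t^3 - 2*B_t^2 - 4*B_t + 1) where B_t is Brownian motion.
d(-4*B_t^3 - 2*B_t^2 - 4*B_t + 1) = (-12*B_t - 2) dt + (-12*B_t^2 - 4*B_t - 4) dB_t

Itô's formula for f(B_t) gives d f(B_t) = f'(B_t) dB_t + (1/2) f''(B_t) dt. Compute derivatives of f(x) = -4*x^3 - 2*x^2 - 4*x + 1:
  f'(x)  = -12*x^2 - 4*x - 4
  f''(x) = -24*x - 4
Substitute x = B_t and multiply the f'' term by 1/2:
  drift     = (1/2) * (-24*x - 4) evaluated at B_t = -12*B_t - 2
  diffusion = (-12*x^2 - 4*x - 4) evaluated at B_t = -12*B_t^2 - 4*B_t - 4
Therefore d(-4*B_t^3 - 2*B_t^2 - 4*B_t + 1) = (-12*B_t - 2) dt + (-12*B_t^2 - 4*B_t - 4) dB_t.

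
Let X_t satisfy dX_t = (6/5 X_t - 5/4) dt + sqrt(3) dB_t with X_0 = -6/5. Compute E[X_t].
E[X_t] = 25/24 - 269*exp(6*t/5)/120

Taking expectations and using E[dB_t] = 0, the mean m(t) = E[X_t] satisfies the ODE m'(t) = a m(t) + b with m(0) = x_0. With a = 6/5, b = -5/4, x_0 = -6/5, the solution is
  m(t) = x_0 * exp(a t) + (b/a) * (exp(a t) - 1)
       = (-6/5) * exp((6/5) t) + ((-5/4)/(6/5)) * (exp((6/5) t) - 1)
       = 25/24 - 269*exp(6*t/5)/120.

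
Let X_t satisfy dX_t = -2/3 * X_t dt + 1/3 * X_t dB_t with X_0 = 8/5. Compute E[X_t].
E[X_t] = 8*exp(-2*t/3)/5

For GBM dX = mu X dt + sigma X dB with X_0 = x_0, apply Itô to Y = log X: dY = (mu - sigma^2/2) dt + sigma dB, so Y_t = log(x_0) + (mu - sigma^2/2) t + sigma B_t and hence X_t = x_0 * exp((mu - sigma^2/2) t + sigma B_t).
With mu = -2/3, sigma = 1/3, x_0 = 8/5, this gives:
  X_t = 8/5 * exp((-13/18) * t + (1/3) * B_t).
Since sigma*B_t ~ Normal(0, sigma^2 t), E[exp(sigma*B_t)] = exp(sigma^2 t / 2); so E[X_t] = x_0 * exp((mu - sigma^2/2) t) * exp(sigma^2 t / 2) = x_0 * exp(mu t) = 8*exp(-2*t/3)/5.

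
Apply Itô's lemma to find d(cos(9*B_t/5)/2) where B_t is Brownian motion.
d(cos(9*B_t/5)/2) = (-81*cos(9*B_t/5)/100) dt + (-9*sin(9*B_t/5)/10) dB_t

Itô's formula for f(B_t) gives d f(B_t) = f'(B_t) dB_t + (1/2) f''(B_t) dt. Compute derivatives of f(x) = cos(9*x/5)/2:
  f'(x)  = -9*sin(9*x/5)/10
  f''(x) = -81*cos(9*x/5)/50
Substitute x = B_t and multiply the f'' term by 1/2:
  drift     = (1/2) * (-81*cos(9*x/5)/50) evaluated at B_t = -81*cos(9*B_t/5)/100
  diffusion = (-9*sin(9*x/5)/10) evaluated at B_t = -9*sin(9*B_t/5)/10
Therefore d(cos(9*B_t/5)/2) = (-81*cos(9*B_t/5)/100) dt + (-9*sin(9*B_t/5)/10) dB_t.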